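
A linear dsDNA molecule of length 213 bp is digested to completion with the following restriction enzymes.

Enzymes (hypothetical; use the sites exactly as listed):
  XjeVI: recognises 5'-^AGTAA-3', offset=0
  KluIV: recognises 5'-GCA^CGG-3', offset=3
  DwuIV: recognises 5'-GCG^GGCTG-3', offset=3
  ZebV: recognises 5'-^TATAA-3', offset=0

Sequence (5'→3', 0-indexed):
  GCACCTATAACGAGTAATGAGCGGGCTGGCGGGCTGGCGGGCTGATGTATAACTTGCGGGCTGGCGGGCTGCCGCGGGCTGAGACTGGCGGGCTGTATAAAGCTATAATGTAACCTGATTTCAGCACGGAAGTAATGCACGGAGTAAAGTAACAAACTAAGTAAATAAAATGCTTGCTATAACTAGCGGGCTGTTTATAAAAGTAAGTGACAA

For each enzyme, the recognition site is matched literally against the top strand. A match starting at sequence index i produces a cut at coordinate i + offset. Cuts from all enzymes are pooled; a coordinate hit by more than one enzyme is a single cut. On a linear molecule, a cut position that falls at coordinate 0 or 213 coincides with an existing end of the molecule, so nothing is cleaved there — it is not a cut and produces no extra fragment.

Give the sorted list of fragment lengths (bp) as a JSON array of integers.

[3,4,5,5,5,6,7,7,8,8,8,8,8,9,10,11,11,11,12,12,14,18,23]

Site scan:
  XjeVI (AGTAA, off=0): starts [12, 130, 142, 147, 159, 201] → cuts [12, 130, 142, 147, 159, 201]
  KluIV (GCACGG, off=3): starts [123, 136] → cuts [126, 139]
  DwuIV (GCGGGCTG, off=3): starts [20, 28, 36, 55, 63, 73, 87, 185] → cuts [23, 31, 39, 58, 66, 76, 90, 188]
  ZebV (TATAA, off=0): starts [5, 47, 95, 103, 177, 195] → cuts [5, 47, 95, 103, 177, 195]

All cut coordinates (distinct, sorted): [5, 12, 23, 31, 39, 47, 58, 66, 76, 90, 95, 103, 126, 130, 139, 142, 147, 159, 177, 188, 195, 201]

Fragment lengths:
  [0,5): 5 bp
  [5,12): 7 bp
  [12,23): 11 bp
  [23,31): 8 bp
  [31,39): 8 bp
  [39,47): 8 bp
  [47,58): 11 bp
  [58,66): 8 bp
  [66,76): 10 bp
  [76,90): 14 bp
  [90,95): 5 bp
  [95,103): 8 bp
  [103,126): 23 bp
  [126,130): 4 bp
  [130,139): 9 bp
  [139,142): 3 bp
  [142,147): 5 bp
  [147,159): 12 bp
  [159,177): 18 bp
  [177,188): 11 bp
  [188,195): 7 bp
  [195,201): 6 bp
  [201,213): 12 bp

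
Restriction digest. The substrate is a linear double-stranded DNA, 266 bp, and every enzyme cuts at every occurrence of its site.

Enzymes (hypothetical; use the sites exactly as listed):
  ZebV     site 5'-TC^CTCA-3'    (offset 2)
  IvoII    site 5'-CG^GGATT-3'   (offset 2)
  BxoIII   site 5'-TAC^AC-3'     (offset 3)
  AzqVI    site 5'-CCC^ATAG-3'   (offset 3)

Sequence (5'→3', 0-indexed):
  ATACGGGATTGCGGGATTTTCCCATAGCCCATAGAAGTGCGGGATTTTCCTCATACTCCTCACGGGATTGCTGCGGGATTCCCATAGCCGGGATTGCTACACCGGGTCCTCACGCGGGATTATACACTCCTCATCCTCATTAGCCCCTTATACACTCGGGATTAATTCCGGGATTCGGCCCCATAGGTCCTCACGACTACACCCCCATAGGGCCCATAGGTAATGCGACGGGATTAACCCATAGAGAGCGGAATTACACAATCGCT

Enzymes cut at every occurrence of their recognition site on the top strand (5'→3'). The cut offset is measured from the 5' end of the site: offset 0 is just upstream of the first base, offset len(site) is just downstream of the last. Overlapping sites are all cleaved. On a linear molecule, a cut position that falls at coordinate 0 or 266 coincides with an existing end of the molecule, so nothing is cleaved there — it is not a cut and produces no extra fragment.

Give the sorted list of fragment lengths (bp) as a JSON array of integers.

Site scan:
  ZebV (TCCTCA, off=2): starts [47, 56, 106, 127, 133, 187] → cuts [49, 58, 108, 129, 135, 189]
  IvoII (CGGGATT, off=2): starts [3, 11, 39, 62, 73, 88, 114, 156, 168, 228] → cuts [5, 13, 41, 64, 75, 90, 116, 158, 170, 230]
  BxoIII (TACAC, off=3): starts [97, 122, 150, 197, 254] → cuts [100, 125, 153, 200, 257]
  AzqVI (CCCATAG, off=3): starts [20, 27, 80, 179, 203, 212, 237] → cuts [23, 30, 83, 182, 206, 215, 240]

All cut coordinates (distinct, sorted): [5, 13, 23, 30, 41, 49, 58, 64, 75, 83, 90, 100, 108, 116, 125, 129, 135, 153, 158, 170, 182, 189, 200, 206, 215, 230, 240, 257]

Fragment lengths:
  [0,5): 5 bp
  [5,13): 8 bp
  [13,23): 10 bp
  [23,30): 7 bp
  [30,41): 11 bp
  [41,49): 8 bp
  [49,58): 9 bp
  [58,64): 6 bp
  [64,75): 11 bp
  [75,83): 8 bp
  [83,90): 7 bp
  [90,100): 10 bp
  [100,108): 8 bp
  [108,116): 8 bp
  [116,125): 9 bp
  [125,129): 4 bp
  [129,135): 6 bp
  [135,153): 18 bp
  [153,158): 5 bp
  [158,170): 12 bp
  [170,182): 12 bp
  [182,189): 7 bp
  [189,200): 11 bp
  [200,206): 6 bp
  [206,215): 9 bp
  [215,230): 15 bp
  [230,240): 10 bp
  [240,257): 17 bp
  [257,266): 9 bp

[4,5,5,6,6,6,7,7,7,8,8,8,8,8,9,9,9,9,10,10,10,11,11,11,12,12,15,17,18]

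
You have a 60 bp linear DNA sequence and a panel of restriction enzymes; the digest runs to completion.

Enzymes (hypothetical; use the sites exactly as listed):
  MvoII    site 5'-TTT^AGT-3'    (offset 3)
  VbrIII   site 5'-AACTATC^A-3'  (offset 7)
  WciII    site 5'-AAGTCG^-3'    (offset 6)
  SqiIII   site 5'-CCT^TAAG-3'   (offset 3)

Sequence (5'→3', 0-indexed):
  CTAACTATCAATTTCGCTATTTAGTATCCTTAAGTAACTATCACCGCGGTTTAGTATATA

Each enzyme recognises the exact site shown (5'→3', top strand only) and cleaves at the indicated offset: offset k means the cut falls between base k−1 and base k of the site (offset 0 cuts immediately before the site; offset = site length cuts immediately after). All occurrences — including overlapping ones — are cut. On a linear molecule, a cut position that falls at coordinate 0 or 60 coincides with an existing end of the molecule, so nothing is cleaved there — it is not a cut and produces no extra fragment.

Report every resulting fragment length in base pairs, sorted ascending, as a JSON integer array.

[8,8,9,10,12,13]

Per-enzyme occurrences:
  MvoII TTTAGT/3: at [19, 49] ⇒ [22, 52]
  VbrIII AACTATCA/7: at [2, 35] ⇒ [9, 42]
  WciII (AAGTCG, off=6): no sites
  SqiIII CCTTAAG/3: at [27] ⇒ [30]

All cut coordinates (distinct, sorted): [9, 22, 30, 42, 52]

Fragment lengths:
  [0,9): 9 bp
  [9,22): 13 bp
  [22,30): 8 bp
  [30,42): 12 bp
  [42,52): 10 bp
  [52,60): 8 bp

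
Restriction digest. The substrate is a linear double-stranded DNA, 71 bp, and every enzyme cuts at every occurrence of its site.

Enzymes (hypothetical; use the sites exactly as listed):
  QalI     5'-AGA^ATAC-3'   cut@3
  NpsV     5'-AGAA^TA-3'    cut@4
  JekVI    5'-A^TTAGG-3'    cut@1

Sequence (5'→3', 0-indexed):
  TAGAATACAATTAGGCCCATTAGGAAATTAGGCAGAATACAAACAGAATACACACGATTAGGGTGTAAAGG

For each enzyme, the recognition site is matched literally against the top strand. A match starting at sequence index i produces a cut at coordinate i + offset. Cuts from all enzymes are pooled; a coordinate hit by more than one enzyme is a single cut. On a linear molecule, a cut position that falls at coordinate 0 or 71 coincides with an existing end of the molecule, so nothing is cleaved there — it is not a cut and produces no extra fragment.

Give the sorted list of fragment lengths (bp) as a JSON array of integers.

Per-enzyme occurrences:
  QalI AGAATAC/3: at [1, 33, 44] ⇒ [4, 36, 47]
  NpsV AGAATA/4: at [1, 33, 44] ⇒ [5, 37, 48]
  JekVI ATTAGG/1: at [9, 18, 26, 56] ⇒ [10, 19, 27, 57]

All cut coordinates (distinct, sorted): [4, 5, 10, 19, 27, 36, 37, 47, 48, 57]

Fragment lengths:
  [0,4): 4 bp
  [4,5): 1 bp
  [5,10): 5 bp
  [10,19): 9 bp
  [19,27): 8 bp
  [27,36): 9 bp
  [36,37): 1 bp
  [37,47): 10 bp
  [47,48): 1 bp
  [48,57): 9 bp
  [57,71): 14 bp

[1,1,1,4,5,8,9,9,9,10,14]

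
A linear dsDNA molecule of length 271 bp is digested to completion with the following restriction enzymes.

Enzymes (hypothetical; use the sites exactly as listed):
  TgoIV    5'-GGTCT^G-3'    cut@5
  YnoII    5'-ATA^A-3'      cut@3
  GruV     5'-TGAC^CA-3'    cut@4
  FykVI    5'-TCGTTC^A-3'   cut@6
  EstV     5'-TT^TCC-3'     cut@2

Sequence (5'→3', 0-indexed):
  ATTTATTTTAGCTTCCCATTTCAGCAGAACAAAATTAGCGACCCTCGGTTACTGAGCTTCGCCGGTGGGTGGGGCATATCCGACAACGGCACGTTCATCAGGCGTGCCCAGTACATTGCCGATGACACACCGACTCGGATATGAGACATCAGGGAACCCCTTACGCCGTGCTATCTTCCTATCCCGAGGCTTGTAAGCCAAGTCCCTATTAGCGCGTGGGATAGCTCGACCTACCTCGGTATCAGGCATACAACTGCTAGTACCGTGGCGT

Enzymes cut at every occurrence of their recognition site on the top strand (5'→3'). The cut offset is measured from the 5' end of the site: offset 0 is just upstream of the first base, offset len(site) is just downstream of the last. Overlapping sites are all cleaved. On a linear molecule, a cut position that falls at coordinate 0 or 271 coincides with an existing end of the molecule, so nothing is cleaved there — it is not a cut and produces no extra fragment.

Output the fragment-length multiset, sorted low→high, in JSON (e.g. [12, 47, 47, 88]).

Site scan:
  TgoIV (GGTCTG, off=5): no sites
  YnoII (ATAA, off=3): no sites
  GruV (TGACCA, off=4): no sites
  FykVI (TCGTTCA, off=6): no sites
  EstV (TTTCC, off=2): no sites

Pooled cuts: ∅

Fragment lengths:
  no cuts → one linear fragment of 271 bp

[271]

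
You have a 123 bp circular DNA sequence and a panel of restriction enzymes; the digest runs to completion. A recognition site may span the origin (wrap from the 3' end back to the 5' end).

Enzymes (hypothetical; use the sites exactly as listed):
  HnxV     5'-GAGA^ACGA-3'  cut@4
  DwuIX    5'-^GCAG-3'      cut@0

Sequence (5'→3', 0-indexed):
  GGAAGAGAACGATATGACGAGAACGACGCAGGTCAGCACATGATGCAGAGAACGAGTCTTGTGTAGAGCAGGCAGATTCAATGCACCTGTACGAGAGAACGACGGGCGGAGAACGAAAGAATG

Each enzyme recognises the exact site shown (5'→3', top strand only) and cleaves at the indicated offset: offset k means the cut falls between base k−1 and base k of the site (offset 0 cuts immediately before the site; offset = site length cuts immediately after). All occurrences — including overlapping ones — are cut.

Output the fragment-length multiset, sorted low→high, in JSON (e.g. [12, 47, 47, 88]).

Per-enzyme occurrences:
  HnxV (GAGAACGA, off=4): starts [4, 18, 47, 94, 108] → cuts [8, 22, 51, 98, 112]
  DwuIX (GCAG, off=0): starts [27, 44, 67, 71] → cuts [27, 44, 67, 71]

All cut coordinates (distinct, sorted): [8, 22, 27, 44, 51, 67, 71, 98, 112]

Fragment lengths:
  8→22: 14 bp
  22→27: 5 bp
  27→44: 17 bp
  44→51: 7 bp
  51→67: 16 bp
  67→71: 4 bp
  71→98: 27 bp
  98→112: 14 bp
  112→8 (wrap): 123-112+8 = 19 bp

[4,5,7,14,14,16,17,19,27]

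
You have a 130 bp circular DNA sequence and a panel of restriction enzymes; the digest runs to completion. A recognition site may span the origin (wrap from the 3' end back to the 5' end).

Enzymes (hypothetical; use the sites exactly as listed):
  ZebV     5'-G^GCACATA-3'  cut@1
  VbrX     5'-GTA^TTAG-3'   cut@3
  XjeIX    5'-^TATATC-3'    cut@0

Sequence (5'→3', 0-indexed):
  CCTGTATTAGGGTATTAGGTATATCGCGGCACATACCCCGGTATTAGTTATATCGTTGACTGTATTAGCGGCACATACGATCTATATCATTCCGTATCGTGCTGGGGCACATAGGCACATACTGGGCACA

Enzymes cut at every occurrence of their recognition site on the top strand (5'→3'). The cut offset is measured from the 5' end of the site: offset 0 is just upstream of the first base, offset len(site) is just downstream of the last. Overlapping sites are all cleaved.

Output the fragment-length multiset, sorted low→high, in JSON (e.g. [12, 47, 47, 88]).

[5,5,6,8,8,9,12,15,16,22,24]

Per-enzyme occurrences:
  ZebV GGCACATA/1: at [27, 69, 105, 113] ⇒ [28, 70, 106, 114]
  VbrX GTATTAG/3: at [3, 11, 40, 61] ⇒ [6, 14, 43, 64]
  XjeIX TATATC/0: at [19, 48, 82] ⇒ [19, 48, 82]

All cut coordinates (distinct, sorted): [6, 14, 19, 28, 43, 48, 64, 70, 82, 106, 114]

Fragments:
  6→14: 8 bp
  14→19: 5 bp
  19→28: 9 bp
  28→43: 15 bp
  43→48: 5 bp
  48→64: 16 bp
  64→70: 6 bp
  70→82: 12 bp
  82→106: 24 bp
  106→114: 8 bp
  114→6 (wrap): 130-114+6 = 22 bp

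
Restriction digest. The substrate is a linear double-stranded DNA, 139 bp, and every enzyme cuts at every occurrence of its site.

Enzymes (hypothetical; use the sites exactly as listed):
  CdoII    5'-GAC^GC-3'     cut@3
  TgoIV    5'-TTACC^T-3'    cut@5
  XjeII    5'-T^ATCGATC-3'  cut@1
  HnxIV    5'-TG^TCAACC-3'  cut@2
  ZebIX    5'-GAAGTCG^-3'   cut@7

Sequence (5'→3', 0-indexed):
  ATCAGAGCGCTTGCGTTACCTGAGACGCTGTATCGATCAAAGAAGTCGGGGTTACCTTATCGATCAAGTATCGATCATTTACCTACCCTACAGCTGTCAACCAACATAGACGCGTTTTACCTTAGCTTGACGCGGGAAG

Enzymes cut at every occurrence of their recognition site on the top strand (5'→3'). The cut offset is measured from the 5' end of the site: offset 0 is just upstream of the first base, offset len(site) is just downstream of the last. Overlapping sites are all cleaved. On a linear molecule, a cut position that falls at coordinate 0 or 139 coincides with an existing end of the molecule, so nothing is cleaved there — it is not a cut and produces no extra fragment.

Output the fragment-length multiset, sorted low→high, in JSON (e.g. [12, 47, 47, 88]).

[2,5,6,8,8,10,10,11,13,14,15,17,20]

Scan for sites:
  CdoII (GACGC, off=3): starts [23, 108, 128] → cuts [26, 111, 131]
  TgoIV (TTACCT, off=5): starts [15, 51, 78, 116] → cuts [20, 56, 83, 121]
  XjeII (TATCGATC, off=1): starts [30, 57, 68] → cuts [31, 58, 69]
  HnxIV (TGTCAACC, off=2): starts [94] → cuts [96]
  ZebIX (GAAGTCG, off=7): starts [41] → cuts [48]

All cut coordinates (distinct, sorted): [20, 26, 31, 48, 56, 58, 69, 83, 96, 111, 121, 131]

Fragment lengths:
  [0,20): 20 bp
  [20,26): 6 bp
  [26,31): 5 bp
  [31,48): 17 bp
  [48,56): 8 bp
  [56,58): 2 bp
  [58,69): 11 bp
  [69,83): 14 bp
  [83,96): 13 bp
  [96,111): 15 bp
  [111,121): 10 bp
  [121,131): 10 bp
  [131,139): 8 bp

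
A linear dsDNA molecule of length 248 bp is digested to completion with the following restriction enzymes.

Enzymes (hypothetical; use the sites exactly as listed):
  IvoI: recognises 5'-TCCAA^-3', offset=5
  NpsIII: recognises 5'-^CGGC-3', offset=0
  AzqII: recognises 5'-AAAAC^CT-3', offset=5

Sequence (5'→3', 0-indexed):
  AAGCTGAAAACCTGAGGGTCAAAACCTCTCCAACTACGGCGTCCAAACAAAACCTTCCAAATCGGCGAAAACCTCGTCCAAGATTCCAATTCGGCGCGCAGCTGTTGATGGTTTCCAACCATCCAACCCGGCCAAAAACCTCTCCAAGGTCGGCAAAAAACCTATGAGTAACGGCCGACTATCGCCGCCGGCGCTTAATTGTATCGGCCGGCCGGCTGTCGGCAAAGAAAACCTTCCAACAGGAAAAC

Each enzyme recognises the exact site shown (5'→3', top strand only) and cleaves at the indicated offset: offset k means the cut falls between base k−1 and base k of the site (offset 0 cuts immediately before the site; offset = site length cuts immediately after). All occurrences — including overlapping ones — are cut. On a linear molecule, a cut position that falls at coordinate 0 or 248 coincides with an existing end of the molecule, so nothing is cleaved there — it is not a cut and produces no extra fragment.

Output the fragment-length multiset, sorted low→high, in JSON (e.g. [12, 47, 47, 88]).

Per-enzyme occurrences:
  IvoI TCCAA/5: at [28, 41, 55, 76, 84, 113, 121, 142, 234] ⇒ [33, 46, 60, 81, 89, 118, 126, 147, 239]
  NpsIII CGGC/0: at [36, 62, 91, 128, 150, 171, 188, 204, 208, 212, 219] ⇒ [36, 62, 91, 128, 150, 171, 188, 204, 208, 212, 219]
  AzqII AAAACCT/5: at [6, 20, 48, 67, 134, 156, 227] ⇒ [11, 25, 53, 72, 139, 161, 232]

All cut coordinates (distinct, sorted): [11, 25, 33, 36, 46, 53, 60, 62, 72, 81, 89, 91, 118, 126, 128, 139, 147, 150, 161, 171, 188, 204, 208, 212, 219, 232, 239]

Fragment lengths:
  [0,11): 11 bp
  [11,25): 14 bp
  [25,33): 8 bp
  [33,36): 3 bp
  [36,46): 10 bp
  [46,53): 7 bp
  [53,60): 7 bp
  [60,62): 2 bp
  [62,72): 10 bp
  [72,81): 9 bp
  [81,89): 8 bp
  [89,91): 2 bp
  [91,118): 27 bp
  [118,126): 8 bp
  [126,128): 2 bp
  [128,139): 11 bp
  [139,147): 8 bp
  [147,150): 3 bp
  [150,161): 11 bp
  [161,171): 10 bp
  [171,188): 17 bp
  [188,204): 16 bp
  [204,208): 4 bp
  [208,212): 4 bp
  [212,219): 7 bp
  [219,232): 13 bp
  [232,239): 7 bp
  [239,248): 9 bp

[2,2,2,3,3,4,4,7,7,7,7,8,8,8,8,9,9,10,10,10,11,11,11,13,14,16,17,27]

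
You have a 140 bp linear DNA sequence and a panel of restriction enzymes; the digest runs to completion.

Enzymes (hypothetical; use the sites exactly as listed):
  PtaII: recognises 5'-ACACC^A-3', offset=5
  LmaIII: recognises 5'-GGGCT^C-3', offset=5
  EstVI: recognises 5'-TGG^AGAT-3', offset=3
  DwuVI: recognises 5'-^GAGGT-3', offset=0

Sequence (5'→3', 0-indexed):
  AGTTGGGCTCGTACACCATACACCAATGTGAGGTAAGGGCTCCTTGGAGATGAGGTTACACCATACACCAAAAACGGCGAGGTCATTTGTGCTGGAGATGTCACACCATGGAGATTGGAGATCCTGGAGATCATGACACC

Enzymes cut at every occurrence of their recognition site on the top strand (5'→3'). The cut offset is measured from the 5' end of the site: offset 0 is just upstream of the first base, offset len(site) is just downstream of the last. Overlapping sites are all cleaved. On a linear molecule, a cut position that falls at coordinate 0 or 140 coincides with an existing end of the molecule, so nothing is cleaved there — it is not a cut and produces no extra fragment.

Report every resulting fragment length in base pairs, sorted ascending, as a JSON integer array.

Per-enzyme occurrences:
  PtaII ACACCA/5: at [12, 19, 57, 64, 102] ⇒ [17, 24, 62, 69, 107]
  LmaIII GGGCTC/5: at [4, 36] ⇒ [9, 41]
  EstVI TGGAGAT/3: at [44, 92, 108, 115, 124] ⇒ [47, 95, 111, 118, 127]
  DwuVI GAGGT/0: at [29, 51, 78] ⇒ [29, 51, 78]

All cut coordinates (distinct, sorted): [9, 17, 24, 29, 41, 47, 51, 62, 69, 78, 95, 107, 111, 118, 127]

Fragments:
  [0,9): 9 bp
  [9,17): 8 bp
  [17,24): 7 bp
  [24,29): 5 bp
  [29,41): 12 bp
  [41,47): 6 bp
  [47,51): 4 bp
  [51,62): 11 bp
  [62,69): 7 bp
  [69,78): 9 bp
  [78,95): 17 bp
  [95,107): 12 bp
  [107,111): 4 bp
  [111,118): 7 bp
  [118,127): 9 bp
  [127,140): 13 bp

[4,4,5,6,7,7,7,8,9,9,9,11,12,12,13,17]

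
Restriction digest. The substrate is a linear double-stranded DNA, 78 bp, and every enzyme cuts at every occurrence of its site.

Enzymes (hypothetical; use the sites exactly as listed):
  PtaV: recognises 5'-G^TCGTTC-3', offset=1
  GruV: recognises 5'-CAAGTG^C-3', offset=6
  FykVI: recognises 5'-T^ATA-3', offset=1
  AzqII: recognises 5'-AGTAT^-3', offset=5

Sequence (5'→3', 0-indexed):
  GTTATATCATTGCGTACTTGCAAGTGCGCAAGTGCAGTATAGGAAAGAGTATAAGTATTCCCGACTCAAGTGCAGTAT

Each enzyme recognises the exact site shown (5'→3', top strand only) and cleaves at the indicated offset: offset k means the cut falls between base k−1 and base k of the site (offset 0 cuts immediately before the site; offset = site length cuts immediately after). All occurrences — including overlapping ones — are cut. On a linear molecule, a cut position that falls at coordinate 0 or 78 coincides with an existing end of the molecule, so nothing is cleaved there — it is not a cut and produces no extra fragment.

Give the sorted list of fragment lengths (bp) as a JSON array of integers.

[2,2,3,4,6,6,8,10,14,23]

Per-enzyme occurrences:
  PtaV (GTCGTTC, off=1): no sites
  GruV CAAGTGC/6: at [20, 28, 66] ⇒ [26, 34, 72]
  FykVI TATA/1: at [2, 37, 49] ⇒ [3, 38, 50]
  AzqII AGTAT/5: at [35, 47, 53, 73] ⇒ [40, 52, 58] (position 78 is a terminus of the linear molecule — no cut)

All cut coordinates (distinct, sorted): [3, 26, 34, 38, 40, 50, 52, 58, 72]

Fragment lengths:
  [0,3): 3 bp
  [3,26): 23 bp
  [26,34): 8 bp
  [34,38): 4 bp
  [38,40): 2 bp
  [40,50): 10 bp
  [50,52): 2 bp
  [52,58): 6 bp
  [58,72): 14 bp
  [72,78): 6 bp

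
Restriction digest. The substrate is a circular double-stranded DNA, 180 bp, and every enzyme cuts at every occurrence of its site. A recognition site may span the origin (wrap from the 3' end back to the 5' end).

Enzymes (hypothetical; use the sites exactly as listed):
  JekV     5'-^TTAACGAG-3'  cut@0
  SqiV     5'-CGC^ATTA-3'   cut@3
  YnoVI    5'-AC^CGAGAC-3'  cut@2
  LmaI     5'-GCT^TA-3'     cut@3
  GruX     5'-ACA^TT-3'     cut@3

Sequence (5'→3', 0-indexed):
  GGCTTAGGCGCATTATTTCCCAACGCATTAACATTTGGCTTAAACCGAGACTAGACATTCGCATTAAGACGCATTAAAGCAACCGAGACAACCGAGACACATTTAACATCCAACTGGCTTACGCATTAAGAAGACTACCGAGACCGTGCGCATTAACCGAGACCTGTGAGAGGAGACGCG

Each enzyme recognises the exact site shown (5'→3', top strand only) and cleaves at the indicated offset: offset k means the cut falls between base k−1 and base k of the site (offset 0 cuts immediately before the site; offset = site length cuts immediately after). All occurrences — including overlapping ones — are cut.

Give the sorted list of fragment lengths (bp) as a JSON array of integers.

Site scan:
  JekV (TTAACGAG, off=0): no sites
  SqiV CGCATTA/3: at [8, 23, 59, 69, 121, 148] ⇒ [11, 26, 62, 72, 124, 151]
  YnoVI ACCGAGAC/2: at [43, 81, 90, 136, 155] ⇒ [45, 83, 92, 138, 157]
  LmaI GCTTA/3: at [1, 37, 116] ⇒ [4, 40, 119]
  GruX ACATT/3: at [30, 54, 98] ⇒ [33, 57, 101]

All cut coordinates (distinct, sorted): [4, 11, 26, 33, 40, 45, 57, 62, 72, 83, 92, 101, 119, 124, 138, 151, 157]

Fragment lengths:
  4→11: 7 bp
  11→26: 15 bp
  26→33: 7 bp
  33→40: 7 bp
  40→45: 5 bp
  45→57: 12 bp
  57→62: 5 bp
  62→72: 10 bp
  72→83: 11 bp
  83→92: 9 bp
  92→101: 9 bp
  101→119: 18 bp
  119→124: 5 bp
  124→138: 14 bp
  138→151: 13 bp
  151→157: 6 bp
  157→4 (wrap): 180-157+4 = 27 bp

[5,5,5,6,7,7,7,9,9,10,11,12,13,14,15,18,27]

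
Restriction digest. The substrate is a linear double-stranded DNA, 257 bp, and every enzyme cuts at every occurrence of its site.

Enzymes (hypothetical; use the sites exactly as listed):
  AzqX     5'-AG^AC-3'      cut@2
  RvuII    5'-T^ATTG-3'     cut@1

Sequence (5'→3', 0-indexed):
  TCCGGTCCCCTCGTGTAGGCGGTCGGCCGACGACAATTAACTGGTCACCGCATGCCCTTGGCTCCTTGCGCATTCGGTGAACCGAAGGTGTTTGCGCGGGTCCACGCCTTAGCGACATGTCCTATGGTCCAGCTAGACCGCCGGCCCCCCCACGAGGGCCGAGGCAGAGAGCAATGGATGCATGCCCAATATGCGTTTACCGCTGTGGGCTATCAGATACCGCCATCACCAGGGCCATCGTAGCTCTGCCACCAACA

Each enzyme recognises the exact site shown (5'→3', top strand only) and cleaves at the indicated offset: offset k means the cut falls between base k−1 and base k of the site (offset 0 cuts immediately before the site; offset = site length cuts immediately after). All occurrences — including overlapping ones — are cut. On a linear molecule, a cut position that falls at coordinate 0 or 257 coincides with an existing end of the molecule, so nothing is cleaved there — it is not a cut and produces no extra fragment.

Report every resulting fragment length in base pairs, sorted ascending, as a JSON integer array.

[121,136]

Scan for sites:
  AzqX (AGAC, off=2): starts [134] → cuts [136]
  RvuII (TATTG, off=1): no sites

Pooled cuts: [136]

Fragment lengths:
  [0,136): 136 bp
  [136,257): 121 bp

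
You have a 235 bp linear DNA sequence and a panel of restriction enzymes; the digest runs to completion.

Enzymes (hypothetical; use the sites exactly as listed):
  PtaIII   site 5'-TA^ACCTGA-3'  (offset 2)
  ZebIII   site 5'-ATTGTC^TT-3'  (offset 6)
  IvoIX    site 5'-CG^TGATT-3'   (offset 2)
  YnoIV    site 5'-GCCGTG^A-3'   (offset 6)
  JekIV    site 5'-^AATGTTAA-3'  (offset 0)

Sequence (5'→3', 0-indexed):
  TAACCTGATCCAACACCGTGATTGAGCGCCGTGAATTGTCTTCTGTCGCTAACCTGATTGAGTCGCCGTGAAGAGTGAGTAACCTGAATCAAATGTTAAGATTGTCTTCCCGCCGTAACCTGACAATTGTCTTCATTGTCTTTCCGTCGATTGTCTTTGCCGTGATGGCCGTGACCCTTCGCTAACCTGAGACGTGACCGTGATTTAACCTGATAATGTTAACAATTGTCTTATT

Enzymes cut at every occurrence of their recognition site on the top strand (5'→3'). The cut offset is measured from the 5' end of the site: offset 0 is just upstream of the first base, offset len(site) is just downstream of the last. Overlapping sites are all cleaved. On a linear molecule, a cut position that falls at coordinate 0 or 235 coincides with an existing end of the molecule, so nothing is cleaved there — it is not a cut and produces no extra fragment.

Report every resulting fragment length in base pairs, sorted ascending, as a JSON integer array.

Per-enzyme occurrences:
  PtaIII (TAACCTGA, off=2): starts [0, 49, 79, 115, 182, 205] → cuts [2, 51, 81, 117, 184, 207]
  ZebIII (ATTGTCTT, off=6): starts [34, 100, 125, 134, 149, 224] → cuts [40, 106, 131, 140, 155, 230]
  IvoIX (CGTGATT, off=2): starts [16, 198] → cuts [18, 200]
  YnoIV (GCCGTGA, off=6): starts [27, 64, 158, 167] → cuts [33, 70, 164, 173]
  JekIV (AATGTTAA, off=0): starts [91, 214] → cuts [91, 214]

All cut coordinates (distinct, sorted): [2, 18, 33, 40, 51, 70, 81, 91, 106, 117, 131, 140, 155, 164, 173, 184, 200, 207, 214, 230]

Fragment lengths:
  [0,2): 2 bp
  [2,18): 16 bp
  [18,33): 15 bp
  [33,40): 7 bp
  [40,51): 11 bp
  [51,70): 19 bp
  [70,81): 11 bp
  [81,91): 10 bp
  [91,106): 15 bp
  [106,117): 11 bp
  [117,131): 14 bp
  [131,140): 9 bp
  [140,155): 15 bp
  [155,164): 9 bp
  [164,173): 9 bp
  [173,184): 11 bp
  [184,200): 16 bp
  [200,207): 7 bp
  [207,214): 7 bp
  [214,230): 16 bp
  [230,235): 5 bp

[2,5,7,7,7,9,9,9,10,11,11,11,11,14,15,15,15,16,16,16,19]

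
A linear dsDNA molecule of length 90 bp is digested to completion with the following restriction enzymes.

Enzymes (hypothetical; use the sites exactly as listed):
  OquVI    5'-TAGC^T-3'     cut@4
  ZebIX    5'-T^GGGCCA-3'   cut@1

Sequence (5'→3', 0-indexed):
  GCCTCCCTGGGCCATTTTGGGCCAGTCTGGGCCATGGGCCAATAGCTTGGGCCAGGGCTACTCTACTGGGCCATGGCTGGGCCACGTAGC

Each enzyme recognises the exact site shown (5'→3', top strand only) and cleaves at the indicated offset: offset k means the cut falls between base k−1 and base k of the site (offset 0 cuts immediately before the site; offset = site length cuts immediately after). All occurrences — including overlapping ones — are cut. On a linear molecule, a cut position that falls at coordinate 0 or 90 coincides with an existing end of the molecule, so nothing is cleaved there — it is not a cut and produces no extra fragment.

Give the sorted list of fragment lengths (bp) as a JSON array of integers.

[2,7,8,10,10,11,11,12,19]

Site scan:
  OquVI TAGCT/4: at [42] ⇒ [46]
  ZebIX TGGGCCA/1: at [7, 17, 27, 34, 47, 66, 77] ⇒ [8, 18, 28, 35, 48, 67, 78]

Pooled cuts: [8, 18, 28, 35, 46, 48, 67, 78]

Fragments:
  [0,8): 8 bp
  [8,18): 10 bp
  [18,28): 10 bp
  [28,35): 7 bp
  [35,46): 11 bp
  [46,48): 2 bp
  [48,67): 19 bp
  [67,78): 11 bp
  [78,90): 12 bp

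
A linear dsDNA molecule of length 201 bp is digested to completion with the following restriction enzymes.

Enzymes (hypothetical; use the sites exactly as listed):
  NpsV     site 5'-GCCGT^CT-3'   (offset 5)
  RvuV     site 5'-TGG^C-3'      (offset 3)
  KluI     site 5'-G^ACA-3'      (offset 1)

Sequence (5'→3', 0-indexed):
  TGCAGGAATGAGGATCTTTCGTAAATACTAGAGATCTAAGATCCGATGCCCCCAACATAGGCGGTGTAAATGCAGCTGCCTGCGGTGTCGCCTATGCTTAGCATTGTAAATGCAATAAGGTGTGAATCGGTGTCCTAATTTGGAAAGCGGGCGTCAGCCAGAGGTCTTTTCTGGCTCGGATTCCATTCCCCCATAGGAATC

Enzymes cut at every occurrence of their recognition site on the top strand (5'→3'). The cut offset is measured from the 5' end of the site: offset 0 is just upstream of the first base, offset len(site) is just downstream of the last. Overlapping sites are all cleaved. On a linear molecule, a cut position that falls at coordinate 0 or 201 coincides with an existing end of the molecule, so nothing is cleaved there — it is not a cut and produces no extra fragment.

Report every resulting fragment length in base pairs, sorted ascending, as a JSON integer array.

[27,174]

Per-enzyme occurrences:
  NpsV (GCCGTCT, off=5): no sites
  RvuV TGGC/3: at [171] ⇒ [174]
  KluI (GACA, off=1): no sites

All cut coordinates (distinct, sorted): [174]

Fragment lengths:
  [0,174): 174 bp
  [174,201): 27 bp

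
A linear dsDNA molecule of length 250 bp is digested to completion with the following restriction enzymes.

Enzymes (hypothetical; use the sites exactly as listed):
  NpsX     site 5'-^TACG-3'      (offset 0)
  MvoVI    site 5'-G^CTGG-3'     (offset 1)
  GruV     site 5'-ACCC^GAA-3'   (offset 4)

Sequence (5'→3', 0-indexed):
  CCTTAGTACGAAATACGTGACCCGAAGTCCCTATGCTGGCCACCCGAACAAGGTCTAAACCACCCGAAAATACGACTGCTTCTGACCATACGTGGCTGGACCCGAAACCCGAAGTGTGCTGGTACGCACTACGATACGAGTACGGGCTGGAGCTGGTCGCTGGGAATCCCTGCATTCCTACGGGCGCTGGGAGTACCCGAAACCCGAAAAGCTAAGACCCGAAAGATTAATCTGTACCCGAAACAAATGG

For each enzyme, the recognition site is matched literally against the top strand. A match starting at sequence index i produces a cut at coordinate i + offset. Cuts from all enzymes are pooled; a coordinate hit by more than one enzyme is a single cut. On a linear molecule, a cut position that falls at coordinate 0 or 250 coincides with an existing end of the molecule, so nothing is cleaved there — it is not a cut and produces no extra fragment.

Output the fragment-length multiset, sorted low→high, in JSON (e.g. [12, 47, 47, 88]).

[4,5,5,6,6,6,6,7,7,7,7,7,7,8,8,8,10,10,11,12,12,15,18,19,19,20]

Per-enzyme occurrences:
  NpsX (TACG, off=0): starts [6, 13, 70, 88, 122, 129, 134, 140, 178] → cuts [6, 13, 70, 88, 122, 129, 134, 140, 178]
  MvoVI (GCTGG, off=1): starts [34, 94, 117, 145, 151, 158, 185] → cuts [35, 95, 118, 146, 152, 159, 186]
  GruV (ACCCGAA, off=4): starts [19, 41, 61, 99, 106, 194, 201, 216, 235] → cuts [23, 45, 65, 103, 110, 198, 205, 220, 239]

Pooled cuts: [6, 13, 23, 35, 45, 65, 70, 88, 95, 103, 110, 118, 122, 129, 134, 140, 146, 152, 159, 178, 186, 198, 205, 220, 239]

Fragments:
  [0,6): 6 bp
  [6,13): 7 bp
  [13,23): 10 bp
  [23,35): 12 bp
  [35,45): 10 bp
  [45,65): 20 bp
  [65,70): 5 bp
  [70,88): 18 bp
  [88,95): 7 bp
  [95,103): 8 bp
  [103,110): 7 bp
  [110,118): 8 bp
  [118,122): 4 bp
  [122,129): 7 bp
  [129,134): 5 bp
  [134,140): 6 bp
  [140,146): 6 bp
  [146,152): 6 bp
  [152,159): 7 bp
  [159,178): 19 bp
  [178,186): 8 bp
  [186,198): 12 bp
  [198,205): 7 bp
  [205,220): 15 bp
  [220,239): 19 bp
  [239,250): 11 bp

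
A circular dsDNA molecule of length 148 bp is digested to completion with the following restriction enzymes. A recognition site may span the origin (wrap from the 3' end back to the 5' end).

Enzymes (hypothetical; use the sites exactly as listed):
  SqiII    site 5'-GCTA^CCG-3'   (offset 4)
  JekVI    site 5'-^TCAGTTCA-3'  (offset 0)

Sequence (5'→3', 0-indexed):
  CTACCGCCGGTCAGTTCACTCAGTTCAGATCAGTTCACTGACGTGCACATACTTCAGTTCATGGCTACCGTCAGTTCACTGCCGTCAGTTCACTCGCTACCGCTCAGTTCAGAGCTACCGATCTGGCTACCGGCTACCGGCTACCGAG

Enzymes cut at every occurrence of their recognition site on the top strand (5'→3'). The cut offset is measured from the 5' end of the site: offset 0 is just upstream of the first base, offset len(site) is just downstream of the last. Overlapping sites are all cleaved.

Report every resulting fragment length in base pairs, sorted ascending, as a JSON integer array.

Scan for sites:
  SqiII (GCTACCG, off=4): starts [63, 95, 113, 125, 132, 139, 147] → cuts [3, 67, 99, 117, 129, 136, 143]
  JekVI (TCAGTTCA, off=0): starts [10, 19, 29, 53, 70, 84, 103] → cuts [10, 19, 29, 53, 70, 84, 103]

Pooled cuts: [3, 10, 19, 29, 53, 67, 70, 84, 99, 103, 117, 129, 136, 143]

Fragment lengths:
  3→10: 7 bp
  10→19: 9 bp
  19→29: 10 bp
  29→53: 24 bp
  53→67: 14 bp
  67→70: 3 bp
  70→84: 14 bp
  84→99: 15 bp
  99→103: 4 bp
  103→117: 14 bp
  117→129: 12 bp
  129→136: 7 bp
  136→143: 7 bp
  143→3 (wrap): 148-143+3 = 8 bp

[3,4,7,7,7,8,9,10,12,14,14,14,15,24]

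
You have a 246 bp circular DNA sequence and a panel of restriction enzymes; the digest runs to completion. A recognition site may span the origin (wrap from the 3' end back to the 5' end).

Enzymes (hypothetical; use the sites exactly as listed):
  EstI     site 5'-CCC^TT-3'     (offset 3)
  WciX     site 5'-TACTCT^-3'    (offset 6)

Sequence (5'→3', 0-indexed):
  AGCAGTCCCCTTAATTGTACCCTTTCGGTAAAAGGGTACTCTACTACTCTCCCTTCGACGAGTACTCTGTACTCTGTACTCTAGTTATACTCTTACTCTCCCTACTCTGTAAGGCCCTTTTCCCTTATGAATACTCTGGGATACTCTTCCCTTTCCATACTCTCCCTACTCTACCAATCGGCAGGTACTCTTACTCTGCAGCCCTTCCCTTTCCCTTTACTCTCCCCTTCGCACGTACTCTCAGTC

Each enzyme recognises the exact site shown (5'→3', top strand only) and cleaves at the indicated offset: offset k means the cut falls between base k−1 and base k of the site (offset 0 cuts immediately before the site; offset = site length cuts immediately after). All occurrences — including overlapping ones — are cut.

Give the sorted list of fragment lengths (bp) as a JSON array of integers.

Site scan:
  EstI (CCCTT, off=3): starts [7, 19, 50, 114, 121, 148, 201, 206, 212, 224] → cuts [10, 22, 53, 117, 124, 151, 204, 209, 215, 227]
  WciX (TACTCT, off=6): starts [36, 44, 62, 69, 76, 87, 93, 102, 131, 141, 157, 166, 185, 191, 217, 235] → cuts [42, 50, 68, 75, 82, 93, 99, 108, 137, 147, 163, 172, 191, 197, 223, 241]

All cut coordinates (distinct, sorted): [10, 22, 42, 50, 53, 68, 75, 82, 93, 99, 108, 117, 124, 137, 147, 151, 163, 172, 191, 197, 204, 209, 215, 223, 227, 241]

Fragment lengths:
  10→22: 12 bp
  22→42: 20 bp
  42→50: 8 bp
  50→53: 3 bp
  53→68: 15 bp
  68→75: 7 bp
  75→82: 7 bp
  82→93: 11 bp
  93→99: 6 bp
  99→108: 9 bp
  108→117: 9 bp
  117→124: 7 bp
  124→137: 13 bp
  137→147: 10 bp
  147→151: 4 bp
  151→163: 12 bp
  163→172: 9 bp
  172→191: 19 bp
  191→197: 6 bp
  197→204: 7 bp
  204→209: 5 bp
  209→215: 6 bp
  215→223: 8 bp
  223→227: 4 bp
  227→241: 14 bp
  241→10 (wrap): 246-241+10 = 15 bp

[3,4,4,5,6,6,6,7,7,7,7,8,8,9,9,9,10,11,12,12,13,14,15,15,19,20]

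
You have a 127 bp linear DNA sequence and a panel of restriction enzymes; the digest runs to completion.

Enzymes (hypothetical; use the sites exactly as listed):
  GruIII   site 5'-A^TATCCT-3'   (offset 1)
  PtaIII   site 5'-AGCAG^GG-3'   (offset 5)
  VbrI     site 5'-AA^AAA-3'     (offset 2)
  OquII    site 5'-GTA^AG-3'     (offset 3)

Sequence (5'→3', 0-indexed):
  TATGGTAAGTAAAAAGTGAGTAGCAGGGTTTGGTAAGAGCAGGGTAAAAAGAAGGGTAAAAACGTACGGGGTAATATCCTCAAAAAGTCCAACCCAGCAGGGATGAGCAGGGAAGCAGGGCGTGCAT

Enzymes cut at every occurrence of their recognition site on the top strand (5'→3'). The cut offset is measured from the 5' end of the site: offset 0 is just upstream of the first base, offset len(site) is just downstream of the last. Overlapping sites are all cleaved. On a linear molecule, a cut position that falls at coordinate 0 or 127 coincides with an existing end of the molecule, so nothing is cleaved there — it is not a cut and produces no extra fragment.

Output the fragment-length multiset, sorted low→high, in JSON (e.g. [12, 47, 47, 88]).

[5,5,7,7,8,9,9,9,10,12,14,15,17]

Per-enzyme occurrences:
  GruIII (ATATCCT, off=1): starts [73] → cuts [74]
  PtaIII (AGCAGGG, off=5): starts [21, 37, 95, 105, 113] → cuts [26, 42, 100, 110, 118]
  VbrI (AAAAA, off=2): starts [10, 45, 57, 81] → cuts [12, 47, 59, 83]
  OquII (GTAAG, off=3): starts [4, 32] → cuts [7, 35]

Pooled cuts: [7, 12, 26, 35, 42, 47, 59, 74, 83, 100, 110, 118]

Fragments:
  [0,7): 7 bp
  [7,12): 5 bp
  [12,26): 14 bp
  [26,35): 9 bp
  [35,42): 7 bp
  [42,47): 5 bp
  [47,59): 12 bp
  [59,74): 15 bp
  [74,83): 9 bp
  [83,100): 17 bp
  [100,110): 10 bp
  [110,118): 8 bp
  [118,127): 9 bp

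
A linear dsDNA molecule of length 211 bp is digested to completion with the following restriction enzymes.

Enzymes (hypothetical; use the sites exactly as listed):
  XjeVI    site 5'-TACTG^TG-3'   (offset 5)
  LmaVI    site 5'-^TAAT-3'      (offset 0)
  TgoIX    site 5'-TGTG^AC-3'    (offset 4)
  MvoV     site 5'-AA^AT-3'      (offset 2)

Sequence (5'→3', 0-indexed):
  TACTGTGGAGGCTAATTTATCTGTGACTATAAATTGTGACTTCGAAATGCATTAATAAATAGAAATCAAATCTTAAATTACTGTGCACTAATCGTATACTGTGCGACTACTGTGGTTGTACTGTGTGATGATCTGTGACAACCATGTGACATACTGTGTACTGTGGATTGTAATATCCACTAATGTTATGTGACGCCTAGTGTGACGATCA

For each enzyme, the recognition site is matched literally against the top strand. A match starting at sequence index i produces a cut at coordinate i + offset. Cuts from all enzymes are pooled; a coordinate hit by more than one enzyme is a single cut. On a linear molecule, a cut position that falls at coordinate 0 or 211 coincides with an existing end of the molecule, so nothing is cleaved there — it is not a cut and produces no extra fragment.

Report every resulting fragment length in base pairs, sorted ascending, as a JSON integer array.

Scan for sites:
  XjeVI (TACTGTG, off=5): starts [0, 78, 96, 107, 118, 151, 158] → cuts [5, 83, 101, 112, 123, 156, 163]
  LmaVI (TAAT, off=0): starts [12, 52, 88, 170, 180] → cuts [12, 52, 88, 170, 180]
  TgoIX (TGTGAC, off=4): starts [21, 34, 133, 144, 188, 200] → cuts [25, 38, 137, 148, 192, 204]
  MvoV (AAAT, off=2): starts [30, 44, 56, 62, 67, 74] → cuts [32, 46, 58, 64, 69, 76]

All cut coordinates (distinct, sorted): [5, 12, 25, 32, 38, 46, 52, 58, 64, 69, 76, 83, 88, 101, 112, 123, 137, 148, 156, 163, 170, 180, 192, 204]

Fragments:
  [0,5): 5 bp
  [5,12): 7 bp
  [12,25): 13 bp
  [25,32): 7 bp
  [32,38): 6 bp
  [38,46): 8 bp
  [46,52): 6 bp
  [52,58): 6 bp
  [58,64): 6 bp
  [64,69): 5 bp
  [69,76): 7 bp
  [76,83): 7 bp
  [83,88): 5 bp
  [88,101): 13 bp
  [101,112): 11 bp
  [112,123): 11 bp
  [123,137): 14 bp
  [137,148): 11 bp
  [148,156): 8 bp
  [156,163): 7 bp
  [163,170): 7 bp
  [170,180): 10 bp
  [180,192): 12 bp
  [192,204): 12 bp
  [204,211): 7 bp

[5,5,5,6,6,6,6,7,7,7,7,7,7,7,8,8,10,11,11,11,12,12,13,13,14]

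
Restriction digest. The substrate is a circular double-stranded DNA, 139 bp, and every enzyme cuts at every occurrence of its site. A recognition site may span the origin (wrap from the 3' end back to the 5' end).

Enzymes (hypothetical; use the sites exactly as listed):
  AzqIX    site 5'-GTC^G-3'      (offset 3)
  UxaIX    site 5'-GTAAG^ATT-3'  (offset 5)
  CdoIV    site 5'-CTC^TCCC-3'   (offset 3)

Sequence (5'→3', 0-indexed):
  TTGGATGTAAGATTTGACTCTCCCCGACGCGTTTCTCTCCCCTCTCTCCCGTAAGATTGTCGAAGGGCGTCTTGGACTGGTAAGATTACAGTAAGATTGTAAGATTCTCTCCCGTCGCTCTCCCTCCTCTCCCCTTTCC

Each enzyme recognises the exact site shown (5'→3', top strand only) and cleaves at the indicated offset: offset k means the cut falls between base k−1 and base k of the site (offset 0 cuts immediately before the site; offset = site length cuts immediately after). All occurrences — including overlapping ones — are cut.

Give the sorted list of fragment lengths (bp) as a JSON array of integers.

Per-enzyme occurrences:
  AzqIX GTCG/3: at [58, 113] ⇒ [61, 116]
  UxaIX GTAAGATT/5: at [6, 50, 79, 90, 98] ⇒ [11, 55, 84, 95, 103]
  CdoIV CTCTCCC/3: at [17, 34, 43, 106, 117, 126] ⇒ [20, 37, 46, 109, 120, 129]

Pooled cuts: [11, 20, 37, 46, 55, 61, 84, 95, 103, 109, 116, 120, 129]

Fragments:
  11→20: 9 bp
  20→37: 17 bp
  37→46: 9 bp
  46→55: 9 bp
  55→61: 6 bp
  61→84: 23 bp
  84→95: 11 bp
  95→103: 8 bp
  103→109: 6 bp
  109→116: 7 bp
  116→120: 4 bp
  120→129: 9 bp
  129→11 (wrap): 139-129+11 = 21 bp

[4,6,6,7,8,9,9,9,9,11,17,21,23]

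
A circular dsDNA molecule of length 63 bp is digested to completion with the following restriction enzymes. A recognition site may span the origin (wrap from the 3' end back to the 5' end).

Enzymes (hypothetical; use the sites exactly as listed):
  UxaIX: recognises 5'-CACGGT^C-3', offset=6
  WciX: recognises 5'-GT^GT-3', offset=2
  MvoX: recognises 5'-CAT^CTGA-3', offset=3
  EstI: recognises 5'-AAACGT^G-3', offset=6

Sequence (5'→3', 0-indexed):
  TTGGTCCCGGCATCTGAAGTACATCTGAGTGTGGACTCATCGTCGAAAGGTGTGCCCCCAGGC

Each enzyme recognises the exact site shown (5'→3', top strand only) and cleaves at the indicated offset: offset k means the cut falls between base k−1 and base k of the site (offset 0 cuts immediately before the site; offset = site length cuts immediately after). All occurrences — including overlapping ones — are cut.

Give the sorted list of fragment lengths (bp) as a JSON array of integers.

Per-enzyme occurrences:
  UxaIX (CACGGTC, off=6): no sites
  WciX GTGT/2: at [28, 49] ⇒ [30, 51]
  MvoX CATCTGA/3: at [10, 21] ⇒ [13, 24]
  EstI (AAACGTG, off=6): no sites

Pooled cuts: [13, 24, 30, 51]

Fragments:
  13→24: 11 bp
  24→30: 6 bp
  30→51: 21 bp
  51→13 (wrap): 63-51+13 = 25 bp

[6,11,21,25]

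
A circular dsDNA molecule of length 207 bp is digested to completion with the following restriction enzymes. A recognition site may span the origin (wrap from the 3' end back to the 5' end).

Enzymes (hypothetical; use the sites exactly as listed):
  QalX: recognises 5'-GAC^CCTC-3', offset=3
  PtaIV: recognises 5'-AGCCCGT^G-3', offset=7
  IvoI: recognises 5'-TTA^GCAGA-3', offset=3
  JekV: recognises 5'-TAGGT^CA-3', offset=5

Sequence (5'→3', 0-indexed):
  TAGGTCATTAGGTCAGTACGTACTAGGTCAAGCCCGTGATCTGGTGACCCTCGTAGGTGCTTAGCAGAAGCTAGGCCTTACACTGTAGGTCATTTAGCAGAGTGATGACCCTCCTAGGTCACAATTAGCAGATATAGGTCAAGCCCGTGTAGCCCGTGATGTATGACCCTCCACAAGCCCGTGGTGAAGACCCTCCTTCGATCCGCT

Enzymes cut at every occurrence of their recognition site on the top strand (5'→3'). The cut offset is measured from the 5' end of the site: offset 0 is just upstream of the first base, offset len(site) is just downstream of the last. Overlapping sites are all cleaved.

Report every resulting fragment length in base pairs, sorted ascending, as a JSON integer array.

[6,8,8,9,9,9,9,10,10,11,12,13,15,15,15,21,27]

Scan for sites:
  QalX (GACCCTC, off=3): starts [45, 106, 164, 188] → cuts [48, 109, 167, 191]
  PtaIV (AGCCCGTG, off=7): starts [30, 141, 150, 175] → cuts [37, 148, 157, 182]
  IvoI (TTAGCAGA, off=3): starts [60, 93, 124] → cuts [63, 96, 127]
  JekV (TAGGTCA, off=5): starts [0, 8, 23, 85, 114, 134] → cuts [5, 13, 28, 90, 119, 139]

All cut coordinates (distinct, sorted): [5, 13, 28, 37, 48, 63, 90, 96, 109, 119, 127, 139, 148, 157, 167, 182, 191]

Fragment lengths:
  5→13: 8 bp
  13→28: 15 bp
  28→37: 9 bp
  37→48: 11 bp
  48→63: 15 bp
  63→90: 27 bp
  90→96: 6 bp
  96→109: 13 bp
  109→119: 10 bp
  119→127: 8 bp
  127→139: 12 bp
  139→148: 9 bp
  148→157: 9 bp
  157→167: 10 bp
  167→182: 15 bp
  182→191: 9 bp
  191→5 (wrap): 207-191+5 = 21 bp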